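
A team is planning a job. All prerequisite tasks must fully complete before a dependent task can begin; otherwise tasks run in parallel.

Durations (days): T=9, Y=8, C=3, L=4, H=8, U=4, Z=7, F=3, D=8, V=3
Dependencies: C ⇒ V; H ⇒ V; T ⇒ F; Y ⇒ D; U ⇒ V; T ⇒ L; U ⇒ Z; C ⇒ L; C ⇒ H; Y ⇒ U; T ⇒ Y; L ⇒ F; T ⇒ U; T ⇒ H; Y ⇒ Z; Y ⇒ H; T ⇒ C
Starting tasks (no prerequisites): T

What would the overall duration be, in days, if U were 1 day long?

28

As given, the longest chain is T→Y→U→Z = 9+8+4+7 = 28, so the finish is 28 days.
U is on the critical path; changing it to 1 makes that path 25 days.
Now T→Y→H→V = 9+8+8+3 = 28 is longest, so the finish becomes 28 days.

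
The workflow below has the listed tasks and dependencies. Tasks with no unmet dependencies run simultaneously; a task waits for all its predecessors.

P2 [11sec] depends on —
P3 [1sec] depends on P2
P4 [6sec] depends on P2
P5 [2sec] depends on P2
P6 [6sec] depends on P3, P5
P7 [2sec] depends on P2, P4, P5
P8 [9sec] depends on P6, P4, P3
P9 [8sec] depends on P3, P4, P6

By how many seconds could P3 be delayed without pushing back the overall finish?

1

P2→P5→P6→P8 = 11+2+6+9 = 28 sets the makespan at 28 seconds.
The longest chain containing P3 totals 27 seconds.
Float = 28 − 27 = 1.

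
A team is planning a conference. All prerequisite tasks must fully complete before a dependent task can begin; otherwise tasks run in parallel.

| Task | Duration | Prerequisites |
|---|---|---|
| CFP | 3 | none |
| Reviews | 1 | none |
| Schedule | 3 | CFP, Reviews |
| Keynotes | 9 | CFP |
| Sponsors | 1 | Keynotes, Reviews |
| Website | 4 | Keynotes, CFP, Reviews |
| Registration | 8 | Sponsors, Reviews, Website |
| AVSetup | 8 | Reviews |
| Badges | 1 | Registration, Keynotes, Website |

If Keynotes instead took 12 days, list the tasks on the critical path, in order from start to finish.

CFP, Keynotes, Website, Registration, Badges

Critical path before the change: CFP→Keynotes→Website→Registration→Badges = 3+9+4+8+1 = 25 giving 25 days.
Keynotes lies on that path, so at 12 days the path becomes 28 days.
No other chain overtakes it, so the finish is 28 days.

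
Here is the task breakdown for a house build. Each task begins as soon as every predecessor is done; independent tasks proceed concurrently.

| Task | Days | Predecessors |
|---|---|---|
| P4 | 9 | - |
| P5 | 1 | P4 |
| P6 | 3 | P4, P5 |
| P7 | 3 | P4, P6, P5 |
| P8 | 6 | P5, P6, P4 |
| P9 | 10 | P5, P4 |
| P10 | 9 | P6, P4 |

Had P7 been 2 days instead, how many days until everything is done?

22

Actual critical path: P4→P5→P6→P10 = 9+1+3+9 = 22 ⇒ 22 days.
The longest path through P7 is only 16 days, so P7 has float 6.
No other chain overtakes it, so the finish is 22 days.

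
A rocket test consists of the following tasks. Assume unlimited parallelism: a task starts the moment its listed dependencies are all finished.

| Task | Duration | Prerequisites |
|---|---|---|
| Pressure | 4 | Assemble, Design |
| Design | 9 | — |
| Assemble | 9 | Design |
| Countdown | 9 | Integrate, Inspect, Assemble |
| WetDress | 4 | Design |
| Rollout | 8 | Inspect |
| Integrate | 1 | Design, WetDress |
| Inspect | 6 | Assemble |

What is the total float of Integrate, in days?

The longest chain is Design→Assemble→Inspect→Countdown = 9+9+6+9 = 33; overall finish 33 days.
Integrate finishes as early as 14 and must finish by 24.
So Integrate can slip 24 − 14 = 10 days.

10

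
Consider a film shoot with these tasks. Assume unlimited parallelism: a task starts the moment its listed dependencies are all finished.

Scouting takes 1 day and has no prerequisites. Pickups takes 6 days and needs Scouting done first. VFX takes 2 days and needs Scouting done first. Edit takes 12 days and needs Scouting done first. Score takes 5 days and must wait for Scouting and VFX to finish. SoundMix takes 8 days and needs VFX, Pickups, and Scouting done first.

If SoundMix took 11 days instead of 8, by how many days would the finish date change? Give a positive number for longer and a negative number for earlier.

3

The binding path is Scouting→Pickups→SoundMix = 1+6+8 = 15; finish at 15 days.
SoundMix lies on that path, so at 11 days the path becomes 18 days.
No other chain overtakes it, so the finish is 18 days.
Change in finish: 18 − 15 = +3 days.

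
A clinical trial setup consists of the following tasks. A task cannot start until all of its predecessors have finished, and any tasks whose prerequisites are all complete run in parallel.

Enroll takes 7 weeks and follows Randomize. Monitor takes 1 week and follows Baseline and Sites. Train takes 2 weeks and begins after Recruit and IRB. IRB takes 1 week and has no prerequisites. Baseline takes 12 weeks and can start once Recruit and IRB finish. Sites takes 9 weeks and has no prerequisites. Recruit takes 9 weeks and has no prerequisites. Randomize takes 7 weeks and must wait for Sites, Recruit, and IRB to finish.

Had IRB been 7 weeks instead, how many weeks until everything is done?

Critical path before the change: Sites→Randomize→Enroll = 9+7+7 = 23 giving 23 weeks.
IRB has 8 weeks of float (longest path through it is 15).
That remains the longest chain; total 23 weeks.

23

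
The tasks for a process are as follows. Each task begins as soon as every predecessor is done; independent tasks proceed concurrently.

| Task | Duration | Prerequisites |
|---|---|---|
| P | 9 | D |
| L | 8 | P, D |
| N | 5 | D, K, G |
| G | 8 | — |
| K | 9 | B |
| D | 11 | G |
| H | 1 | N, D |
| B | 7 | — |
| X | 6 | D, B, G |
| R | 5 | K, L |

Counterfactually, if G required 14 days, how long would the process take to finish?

The binding path is G→D→P→L→R = 8+11+9+8+5 = 41; finish at 41 days.
G is on the critical path; changing it to 14 makes that path 47 days.
No other chain overtakes it, so the finish is 47 days.

47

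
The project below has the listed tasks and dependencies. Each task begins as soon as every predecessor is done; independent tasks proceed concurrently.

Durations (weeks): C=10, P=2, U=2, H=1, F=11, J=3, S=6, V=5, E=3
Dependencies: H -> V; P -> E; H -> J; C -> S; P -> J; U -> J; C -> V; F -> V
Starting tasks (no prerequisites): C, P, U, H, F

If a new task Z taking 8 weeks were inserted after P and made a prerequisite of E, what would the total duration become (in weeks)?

Originally the job takes 16 weeks.
With Z inserted, E now waits for max(P, Z).
New critical path: C→S = 10+6 = 16 ⇒ 16 weeks.

16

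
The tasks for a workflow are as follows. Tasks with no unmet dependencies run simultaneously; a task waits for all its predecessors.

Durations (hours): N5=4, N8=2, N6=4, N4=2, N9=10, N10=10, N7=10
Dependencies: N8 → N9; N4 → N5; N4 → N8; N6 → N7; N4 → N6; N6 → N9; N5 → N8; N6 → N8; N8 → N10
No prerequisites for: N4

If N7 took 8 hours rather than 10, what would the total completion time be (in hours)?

18

Baseline: N4→N5→N8→N9 = 2+4+2+10 = 18 → 18 hours.
The longest path through N7 is only 16 hours, so N7 has float 2.
The critical path is still N4→N5→N8→N9; finish is now 18 hours.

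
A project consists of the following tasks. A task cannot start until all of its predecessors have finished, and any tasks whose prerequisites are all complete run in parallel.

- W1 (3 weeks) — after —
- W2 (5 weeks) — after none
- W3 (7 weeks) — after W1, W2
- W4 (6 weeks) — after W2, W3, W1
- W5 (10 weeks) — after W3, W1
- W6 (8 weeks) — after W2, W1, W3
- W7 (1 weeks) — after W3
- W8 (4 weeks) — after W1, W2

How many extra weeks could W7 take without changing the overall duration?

9

Critical path: W2→W3→W5 = 5+7+10 = 22, so the finish is 22 weeks.
W7 finishes as early as 13 and must finish by 22.
Slack of W7 = 21 − 12 = 9 weeks.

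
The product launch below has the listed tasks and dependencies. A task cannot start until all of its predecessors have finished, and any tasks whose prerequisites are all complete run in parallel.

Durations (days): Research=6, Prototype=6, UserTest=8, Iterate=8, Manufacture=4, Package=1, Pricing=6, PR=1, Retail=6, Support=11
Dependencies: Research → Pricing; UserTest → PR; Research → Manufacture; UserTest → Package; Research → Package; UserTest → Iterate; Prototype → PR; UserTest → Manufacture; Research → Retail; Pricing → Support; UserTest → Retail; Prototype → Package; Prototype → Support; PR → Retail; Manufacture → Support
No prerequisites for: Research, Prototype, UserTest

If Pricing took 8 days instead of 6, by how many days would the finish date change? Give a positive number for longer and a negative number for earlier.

Baseline: Research→Pricing→Support = 6+6+11 = 23 → 23 days.
Since Pricing is critical, the +2 change carries straight to that chain (now 25 days).
That remains the longest chain; total 25 days.
Change in finish: 25 − 23 = +2 days.

2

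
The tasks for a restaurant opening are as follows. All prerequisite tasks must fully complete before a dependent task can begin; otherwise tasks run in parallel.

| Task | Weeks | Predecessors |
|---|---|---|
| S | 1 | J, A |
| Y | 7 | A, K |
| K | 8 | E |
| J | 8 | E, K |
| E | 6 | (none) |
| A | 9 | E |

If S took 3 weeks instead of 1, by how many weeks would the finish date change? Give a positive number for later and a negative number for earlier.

2

The binding path is E→K→J→S = 6+8+8+1 = 23; finish at 23 weeks.
S lies on that path, so at 3 weeks the path becomes 25 weeks.
No other chain overtakes it, so the finish is 25 weeks.
Change in finish: 25 − 23 = +2 weeks.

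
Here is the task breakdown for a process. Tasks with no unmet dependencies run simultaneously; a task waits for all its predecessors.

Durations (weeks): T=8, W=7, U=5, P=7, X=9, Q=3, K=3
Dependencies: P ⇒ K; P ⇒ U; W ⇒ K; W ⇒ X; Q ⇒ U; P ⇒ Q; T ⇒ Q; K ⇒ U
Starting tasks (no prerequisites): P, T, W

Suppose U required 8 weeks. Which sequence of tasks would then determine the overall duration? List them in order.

T, Q, U

Baseline: T→Q→U = 8+3+5 = 16 → 16 weeks.
U lies on that path, so at 8 weeks the path becomes 19 weeks.
The critical path is still T→Q→U; finish is now 19 weeks.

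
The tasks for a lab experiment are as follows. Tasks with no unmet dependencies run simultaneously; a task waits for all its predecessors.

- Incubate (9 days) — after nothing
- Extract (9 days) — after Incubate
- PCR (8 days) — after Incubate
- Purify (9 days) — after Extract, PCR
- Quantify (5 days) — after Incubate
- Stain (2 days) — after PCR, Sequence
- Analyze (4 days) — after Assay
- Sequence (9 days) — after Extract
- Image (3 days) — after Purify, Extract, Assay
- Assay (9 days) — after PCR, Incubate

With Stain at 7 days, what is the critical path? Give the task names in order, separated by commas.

Critical path before the change: Incubate→Extract→Purify→Image = 9+9+9+3 = 30 giving 30 days.
Stain has 1 day of float (longest path through it is 29).
Now Incubate→Extract→Sequence→Stain = 9+9+9+7 = 34 is longest, so the finish becomes 34 days.

Incubate, Extract, Sequence, Stain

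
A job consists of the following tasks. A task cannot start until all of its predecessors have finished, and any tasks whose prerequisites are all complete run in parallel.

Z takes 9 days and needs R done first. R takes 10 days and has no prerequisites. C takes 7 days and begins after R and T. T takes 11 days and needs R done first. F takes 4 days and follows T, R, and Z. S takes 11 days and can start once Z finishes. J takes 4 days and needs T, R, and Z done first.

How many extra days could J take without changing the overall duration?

R→Z→S = 10+9+11 = 30 sets the makespan at 30 days.
J finishes as early as 25 and must finish by 30.
Slack of J = 26 − 21 = 5 days.

5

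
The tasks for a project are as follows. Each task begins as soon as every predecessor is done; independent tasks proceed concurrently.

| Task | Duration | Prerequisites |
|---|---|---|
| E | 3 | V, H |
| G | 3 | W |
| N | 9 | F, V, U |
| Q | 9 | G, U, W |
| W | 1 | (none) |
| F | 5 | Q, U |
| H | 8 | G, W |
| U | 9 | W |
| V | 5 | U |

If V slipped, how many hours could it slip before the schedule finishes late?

W→U→Q→F→N = 1+9+9+5+9 = 33 sets the makespan at 33 hours.
Longest path through V: 24 hours (earliest finish 15, latest finish 24).
Float = 33 − 24 = 9.

9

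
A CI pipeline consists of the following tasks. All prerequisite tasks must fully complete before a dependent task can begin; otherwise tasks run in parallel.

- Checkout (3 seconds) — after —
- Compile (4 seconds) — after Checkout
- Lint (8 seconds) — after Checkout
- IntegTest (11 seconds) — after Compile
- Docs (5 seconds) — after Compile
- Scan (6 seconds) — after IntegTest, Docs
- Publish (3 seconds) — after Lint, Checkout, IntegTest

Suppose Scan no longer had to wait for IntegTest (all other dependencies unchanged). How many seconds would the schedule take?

With the dependency in place, Checkout→Compile→IntegTest→Scan = 3+4+11+6 = 24 sets the finish at 24 seconds.
Without IntegTest→Scan, Scan's earliest start moves from 18 to 12.
After: Checkout→Compile→IntegTest→Publish = 3+4+11+3 = 21 → 21 seconds.

21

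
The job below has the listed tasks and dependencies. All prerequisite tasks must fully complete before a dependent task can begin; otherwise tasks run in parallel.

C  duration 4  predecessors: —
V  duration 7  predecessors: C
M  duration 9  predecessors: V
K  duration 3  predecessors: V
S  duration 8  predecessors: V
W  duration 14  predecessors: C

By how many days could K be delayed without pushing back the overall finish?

6

C→V→M = 4+7+9 = 20 sets the makespan at 20 days.
K finishes as early as 14 and must finish by 20.
Float = 20 − 14 = 6.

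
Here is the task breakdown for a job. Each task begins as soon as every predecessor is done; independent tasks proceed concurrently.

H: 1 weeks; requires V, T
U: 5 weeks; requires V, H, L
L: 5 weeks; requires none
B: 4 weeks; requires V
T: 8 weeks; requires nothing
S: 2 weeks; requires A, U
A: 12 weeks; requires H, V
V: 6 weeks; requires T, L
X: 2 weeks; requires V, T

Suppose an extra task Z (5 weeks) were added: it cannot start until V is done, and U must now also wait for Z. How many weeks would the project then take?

29

Originally the project takes 29 weeks.
With Z inserted, U now waits for max(V, H, L, Z).
New critical path: T→V→H→A→S = 8+6+1+12+2 = 29 ⇒ 29 weeks.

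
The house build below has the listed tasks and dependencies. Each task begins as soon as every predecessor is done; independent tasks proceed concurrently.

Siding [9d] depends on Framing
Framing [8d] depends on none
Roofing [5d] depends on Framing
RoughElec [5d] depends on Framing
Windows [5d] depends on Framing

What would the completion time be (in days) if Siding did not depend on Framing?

13

Before: longest chain Framing→Siding = 8+9 = 17, finish 17.
Without Framing→Siding, Siding's earliest start moves from 8 to 0.
After: Framing→Roofing = 8+5 = 13 → 13 days.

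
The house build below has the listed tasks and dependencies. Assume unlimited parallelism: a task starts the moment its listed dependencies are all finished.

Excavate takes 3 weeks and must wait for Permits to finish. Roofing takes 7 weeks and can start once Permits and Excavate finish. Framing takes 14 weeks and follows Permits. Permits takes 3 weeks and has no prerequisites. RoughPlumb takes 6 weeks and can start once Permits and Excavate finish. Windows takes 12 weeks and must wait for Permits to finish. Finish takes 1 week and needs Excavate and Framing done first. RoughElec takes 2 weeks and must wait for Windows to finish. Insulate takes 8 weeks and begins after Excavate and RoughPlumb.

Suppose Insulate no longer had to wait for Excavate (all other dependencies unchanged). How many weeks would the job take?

20

Original critical path: Permits→Excavate→RoughPlumb→Insulate = 3+3+6+8 = 20 ⇒ 20 weeks.
Dropping Excavate→Insulate doesn't change Insulate's earliest start (12); another predecessor still binds.
The longest chain is now Permits→Excavate→RoughPlumb→Insulate = 3+3+6+8 = 20, so the job takes 20 weeks.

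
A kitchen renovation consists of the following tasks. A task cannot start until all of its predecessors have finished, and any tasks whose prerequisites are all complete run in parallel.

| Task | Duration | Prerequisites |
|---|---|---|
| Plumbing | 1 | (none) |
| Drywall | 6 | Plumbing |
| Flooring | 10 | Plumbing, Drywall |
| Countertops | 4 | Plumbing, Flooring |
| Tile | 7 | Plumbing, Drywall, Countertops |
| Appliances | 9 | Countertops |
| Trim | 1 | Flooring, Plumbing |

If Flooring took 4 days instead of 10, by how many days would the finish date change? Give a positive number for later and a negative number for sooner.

Baseline: Plumbing→Drywall→Flooring→Countertops→Appliances = 1+6+10+4+9 = 30 → 30 days.
Flooring is on the critical path; changing it to 4 makes that path 24 days.
That remains the longest chain; total 24 days.
Change in finish: 24 − 30 = -6 days.

-6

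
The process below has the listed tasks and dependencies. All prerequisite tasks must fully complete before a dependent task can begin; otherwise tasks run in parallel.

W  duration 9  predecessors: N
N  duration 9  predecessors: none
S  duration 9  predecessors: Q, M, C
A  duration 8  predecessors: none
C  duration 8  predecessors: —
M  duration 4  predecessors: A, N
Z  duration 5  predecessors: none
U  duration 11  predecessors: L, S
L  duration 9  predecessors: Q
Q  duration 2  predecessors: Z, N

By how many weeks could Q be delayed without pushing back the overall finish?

2

Critical path: N→M→S→U = 9+4+9+11 = 33, so the finish is 33 weeks.
Q finishes as early as 11 and must finish by 13.
Slack of Q = 11 − 9 = 2 weeks.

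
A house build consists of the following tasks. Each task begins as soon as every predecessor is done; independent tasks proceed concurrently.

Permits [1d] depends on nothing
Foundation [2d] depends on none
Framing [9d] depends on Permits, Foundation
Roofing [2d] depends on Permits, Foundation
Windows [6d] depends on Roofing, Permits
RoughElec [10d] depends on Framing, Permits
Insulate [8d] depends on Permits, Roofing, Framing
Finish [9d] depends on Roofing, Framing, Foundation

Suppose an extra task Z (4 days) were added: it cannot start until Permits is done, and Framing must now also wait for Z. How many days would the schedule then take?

24

Originally the schedule takes 21 days.
With Z inserted, Framing now waits for max(Permits, Foundation, Z).
New critical path: Permits→Z→Framing→RoughElec = 1+4+9+10 = 24 ⇒ 24 days.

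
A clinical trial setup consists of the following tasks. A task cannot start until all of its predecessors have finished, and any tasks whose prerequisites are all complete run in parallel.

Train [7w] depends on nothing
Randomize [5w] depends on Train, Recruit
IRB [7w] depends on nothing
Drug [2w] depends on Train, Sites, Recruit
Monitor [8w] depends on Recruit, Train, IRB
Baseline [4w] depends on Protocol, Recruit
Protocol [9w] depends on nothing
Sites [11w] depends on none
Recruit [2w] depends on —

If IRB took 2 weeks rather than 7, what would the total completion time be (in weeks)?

Critical path before the change: IRB→Monitor = 7+8 = 15 giving 15 weeks.
IRB lies on that path, so at 2 weeks the path becomes 10 weeks.
The binding chain switches to Train→Monitor = 7+8 = 15; finish 15 weeks.

15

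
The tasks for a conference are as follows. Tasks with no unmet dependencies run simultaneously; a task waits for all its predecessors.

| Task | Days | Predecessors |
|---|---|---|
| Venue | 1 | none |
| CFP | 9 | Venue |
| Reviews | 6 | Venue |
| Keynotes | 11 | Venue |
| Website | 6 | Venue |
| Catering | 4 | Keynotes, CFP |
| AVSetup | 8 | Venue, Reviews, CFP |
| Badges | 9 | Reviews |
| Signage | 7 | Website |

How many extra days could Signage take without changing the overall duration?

4

Venue→CFP→AVSetup = 1+9+8 = 18 sets the makespan at 18 days.
Signage finishes as early as 14 and must finish by 18.
Slack of Signage = 11 − 7 = 4 days.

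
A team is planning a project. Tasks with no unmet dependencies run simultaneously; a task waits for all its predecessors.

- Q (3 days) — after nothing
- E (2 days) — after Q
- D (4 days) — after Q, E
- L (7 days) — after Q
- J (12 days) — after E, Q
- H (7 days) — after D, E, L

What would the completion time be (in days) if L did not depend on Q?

17

Before: longest chain Q→E→J = 3+2+12 = 17, finish 17.
Without Q→L, L's earliest start moves from 3 to 0.
After: Q→E→J = 3+2+12 = 17 → 17 days.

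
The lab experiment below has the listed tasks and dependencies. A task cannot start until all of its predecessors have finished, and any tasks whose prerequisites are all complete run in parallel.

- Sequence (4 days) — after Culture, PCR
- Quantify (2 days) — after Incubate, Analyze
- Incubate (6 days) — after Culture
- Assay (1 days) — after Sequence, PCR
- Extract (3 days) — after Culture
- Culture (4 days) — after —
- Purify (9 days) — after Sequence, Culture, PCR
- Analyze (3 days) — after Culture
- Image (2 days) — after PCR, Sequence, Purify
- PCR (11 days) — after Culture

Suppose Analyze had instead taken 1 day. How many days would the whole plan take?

Critical path before the change: Culture→PCR→Sequence→Purify→Image = 4+11+4+9+2 = 30 giving 30 days.
The longest path through Analyze is only 9 days, so Analyze has float 21.
No other chain overtakes it, so the finish is 30 days.

30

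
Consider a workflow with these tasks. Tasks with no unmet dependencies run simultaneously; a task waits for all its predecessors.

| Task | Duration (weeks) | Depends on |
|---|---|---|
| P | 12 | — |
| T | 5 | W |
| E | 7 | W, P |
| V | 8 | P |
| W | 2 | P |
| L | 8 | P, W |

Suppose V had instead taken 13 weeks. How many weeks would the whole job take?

Baseline: P→W→L = 12+2+8 = 22 → 22 weeks.
V is off the critical path — its longest chain is 20 weeks, giving 2 of slack.
Now P→V = 12+13 = 25 is longest, so the finish becomes 25 weeks.

25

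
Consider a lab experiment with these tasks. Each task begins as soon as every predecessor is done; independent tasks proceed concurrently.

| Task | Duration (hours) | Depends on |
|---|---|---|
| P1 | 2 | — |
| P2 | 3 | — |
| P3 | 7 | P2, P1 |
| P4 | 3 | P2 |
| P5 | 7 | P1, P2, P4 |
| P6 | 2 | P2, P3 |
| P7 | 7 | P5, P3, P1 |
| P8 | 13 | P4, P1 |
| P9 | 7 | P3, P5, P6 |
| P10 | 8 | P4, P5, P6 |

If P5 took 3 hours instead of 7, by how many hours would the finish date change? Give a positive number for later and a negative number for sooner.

As given, the longest chain is P2→P4→P5→P10 = 3+3+7+8 = 21, so the finish is 21 hours.
P5 is on the critical path; changing it to 3 makes that path 17 hours.
The binding chain switches to P2→P3→P6→P10 = 3+7+2+8 = 20; finish 20 hours.
Change in finish: 20 − 21 = -1 hours.

-1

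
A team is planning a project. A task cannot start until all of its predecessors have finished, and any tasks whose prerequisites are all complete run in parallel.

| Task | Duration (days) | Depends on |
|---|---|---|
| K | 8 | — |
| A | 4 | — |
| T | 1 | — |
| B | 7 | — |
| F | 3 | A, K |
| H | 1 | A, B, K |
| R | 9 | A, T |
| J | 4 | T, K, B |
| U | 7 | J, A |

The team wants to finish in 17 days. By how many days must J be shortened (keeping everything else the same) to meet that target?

Current finish: 19 days; target: 17.
J is on every critical path, so each day cut from J cuts the finish by one (this holds down to a finish of 16).
Need 19 − 17 = 2 days off J → J becomes 2 days, finish becomes 17.

2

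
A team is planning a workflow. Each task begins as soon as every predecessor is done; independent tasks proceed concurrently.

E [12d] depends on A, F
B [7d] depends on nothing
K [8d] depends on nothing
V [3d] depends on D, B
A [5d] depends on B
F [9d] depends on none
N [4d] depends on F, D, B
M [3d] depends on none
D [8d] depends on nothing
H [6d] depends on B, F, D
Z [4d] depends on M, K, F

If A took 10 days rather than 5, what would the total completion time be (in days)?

29

The binding path is B→A→E = 7+5+12 = 24; finish at 24 days.
A is on the critical path; changing it to 10 makes that path 29 days.
No other chain overtakes it, so the finish is 29 days.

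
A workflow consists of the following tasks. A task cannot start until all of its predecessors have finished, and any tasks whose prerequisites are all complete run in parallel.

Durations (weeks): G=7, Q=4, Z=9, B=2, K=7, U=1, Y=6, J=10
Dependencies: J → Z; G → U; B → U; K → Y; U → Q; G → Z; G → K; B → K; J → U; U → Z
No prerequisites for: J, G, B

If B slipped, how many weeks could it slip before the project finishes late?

J→U→Z = 10+1+9 = 20 sets the makespan at 20 weeks.
Longest path through B: 15 weeks (earliest finish 2, latest finish 7).
Slack of B = 5 − 0 = 5 weeks.

5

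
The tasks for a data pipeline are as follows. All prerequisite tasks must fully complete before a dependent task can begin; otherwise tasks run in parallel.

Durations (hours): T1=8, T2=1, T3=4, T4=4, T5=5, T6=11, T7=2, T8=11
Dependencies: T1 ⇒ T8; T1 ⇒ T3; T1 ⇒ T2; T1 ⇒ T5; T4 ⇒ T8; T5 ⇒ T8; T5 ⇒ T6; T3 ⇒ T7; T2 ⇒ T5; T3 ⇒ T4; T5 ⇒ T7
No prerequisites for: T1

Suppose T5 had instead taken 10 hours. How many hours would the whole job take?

30

Actual critical path: T1→T3→T4→T8 = 8+4+4+11 = 27 ⇒ 27 hours.
T5 has 2 hours of float (longest path through it is 25).
New critical path: T1→T2→T5→T6 = 8+1+10+11 = 30 ⇒ 30 hours.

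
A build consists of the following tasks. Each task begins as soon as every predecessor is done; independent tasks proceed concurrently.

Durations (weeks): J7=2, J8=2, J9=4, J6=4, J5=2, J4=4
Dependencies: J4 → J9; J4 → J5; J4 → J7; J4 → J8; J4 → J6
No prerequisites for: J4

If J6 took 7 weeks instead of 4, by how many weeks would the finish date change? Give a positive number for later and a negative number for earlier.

As given, the longest chain is J4→J6 = 4+4 = 8, so the finish is 8 weeks.
Since J6 is critical, the +3 change carries straight to that chain (now 11 weeks).
No other chain overtakes it, so the finish is 11 weeks.
Change in finish: 11 − 8 = +3 weeks.

3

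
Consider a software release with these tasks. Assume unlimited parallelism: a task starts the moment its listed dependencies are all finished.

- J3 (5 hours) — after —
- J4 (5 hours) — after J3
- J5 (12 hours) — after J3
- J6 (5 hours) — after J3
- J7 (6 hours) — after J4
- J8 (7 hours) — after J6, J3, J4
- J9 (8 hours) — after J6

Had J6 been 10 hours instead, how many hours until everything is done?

23

Critical path before the change: J3→J6→J9 = 5+5+8 = 18 giving 18 hours.
J6 lies on that path, so at 10 hours the path becomes 23 hours.
That remains the longest chain; total 23 hours.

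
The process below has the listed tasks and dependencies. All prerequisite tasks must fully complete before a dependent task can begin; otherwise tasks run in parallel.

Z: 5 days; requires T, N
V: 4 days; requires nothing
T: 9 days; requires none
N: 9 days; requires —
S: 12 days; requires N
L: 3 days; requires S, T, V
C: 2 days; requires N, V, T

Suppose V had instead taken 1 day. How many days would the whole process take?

24

Actual critical path: N→S→L = 9+12+3 = 24 ⇒ 24 days.
V is off the critical path — its longest chain is 7 days, giving 17 of slack.
The critical path is still N→S→L; finish is now 24 days.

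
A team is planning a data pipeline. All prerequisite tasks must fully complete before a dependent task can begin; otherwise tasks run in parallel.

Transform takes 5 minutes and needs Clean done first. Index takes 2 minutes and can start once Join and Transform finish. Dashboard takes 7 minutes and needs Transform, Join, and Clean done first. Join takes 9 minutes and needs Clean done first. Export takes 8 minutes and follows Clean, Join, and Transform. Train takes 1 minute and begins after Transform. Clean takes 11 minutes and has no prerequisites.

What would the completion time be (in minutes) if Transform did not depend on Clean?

28

With the dependency in place, Clean→Join→Export = 11+9+8 = 28 sets the finish at 28 minutes.
Without Clean→Transform, Transform's earliest start moves from 11 to 0.
After: Clean→Join→Export = 11+9+8 = 28 → 28 minutes.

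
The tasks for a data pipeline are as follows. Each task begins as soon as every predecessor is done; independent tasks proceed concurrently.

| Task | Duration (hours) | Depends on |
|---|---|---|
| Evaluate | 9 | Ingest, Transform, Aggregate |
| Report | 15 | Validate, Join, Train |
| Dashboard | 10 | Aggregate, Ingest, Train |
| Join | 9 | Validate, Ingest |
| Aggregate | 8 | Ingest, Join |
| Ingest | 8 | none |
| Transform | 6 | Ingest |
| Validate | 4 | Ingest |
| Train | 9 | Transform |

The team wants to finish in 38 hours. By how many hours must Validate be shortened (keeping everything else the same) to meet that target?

Current finish: 39 hours; target: 38.
Validate is on every critical path, so each hour cut from Validate cuts the finish by one (this holds down to a finish of 38).
Need 39 − 38 = 1 hour off Validate → Validate becomes 3 hours, finish becomes 38.

1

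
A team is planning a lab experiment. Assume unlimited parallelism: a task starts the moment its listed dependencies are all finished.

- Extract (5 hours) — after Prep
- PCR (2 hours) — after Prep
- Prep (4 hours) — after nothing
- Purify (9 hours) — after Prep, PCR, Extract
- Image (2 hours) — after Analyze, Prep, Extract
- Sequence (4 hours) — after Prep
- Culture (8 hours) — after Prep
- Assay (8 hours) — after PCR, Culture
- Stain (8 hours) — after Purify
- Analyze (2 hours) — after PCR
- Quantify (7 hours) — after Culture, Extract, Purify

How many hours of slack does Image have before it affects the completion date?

The longest chain is Prep→Extract→Purify→Stain = 4+5+9+8 = 26; overall finish 26 hours.
The longest chain containing Image totals 11 hours.
Float = 26 − 11 = 15.

15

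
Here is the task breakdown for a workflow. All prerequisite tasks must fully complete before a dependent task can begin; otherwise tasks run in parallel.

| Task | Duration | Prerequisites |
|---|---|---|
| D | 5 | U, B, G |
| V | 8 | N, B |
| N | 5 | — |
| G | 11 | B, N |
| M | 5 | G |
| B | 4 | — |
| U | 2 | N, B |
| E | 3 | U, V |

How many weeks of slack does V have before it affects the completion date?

N→G→M = 5+11+5 = 21 sets the makespan at 21 weeks.
Longest path through V: 16 weeks (earliest finish 13, latest finish 18).
Float = 21 − 16 = 5.

5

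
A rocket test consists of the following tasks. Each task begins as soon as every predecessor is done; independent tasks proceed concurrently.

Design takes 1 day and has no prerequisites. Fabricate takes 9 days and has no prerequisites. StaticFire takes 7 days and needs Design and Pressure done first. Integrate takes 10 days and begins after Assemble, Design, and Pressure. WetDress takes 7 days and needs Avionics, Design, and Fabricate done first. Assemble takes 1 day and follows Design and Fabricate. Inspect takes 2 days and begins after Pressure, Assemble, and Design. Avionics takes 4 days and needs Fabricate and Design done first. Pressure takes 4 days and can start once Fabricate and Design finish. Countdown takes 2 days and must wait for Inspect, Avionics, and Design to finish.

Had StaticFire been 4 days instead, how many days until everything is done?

23

As given, the longest chain is Fabricate→Pressure→Integrate = 9+4+10 = 23, so the finish is 23 days.
StaticFire is off the critical path — its longest chain is 20 days, giving 3 of slack.
No other chain overtakes it, so the finish is 23 days.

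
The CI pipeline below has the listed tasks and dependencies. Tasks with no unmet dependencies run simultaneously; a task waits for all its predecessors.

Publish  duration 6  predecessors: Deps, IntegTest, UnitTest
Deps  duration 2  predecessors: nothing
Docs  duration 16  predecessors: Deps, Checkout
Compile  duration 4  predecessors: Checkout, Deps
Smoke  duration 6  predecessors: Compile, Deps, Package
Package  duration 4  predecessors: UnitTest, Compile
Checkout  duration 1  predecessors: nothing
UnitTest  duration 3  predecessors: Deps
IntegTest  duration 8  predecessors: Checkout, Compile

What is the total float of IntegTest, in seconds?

0

The longest chain is Deps→Compile→IntegTest→Publish = 2+4+8+6 = 20; overall finish 20 seconds.
Longest path through IntegTest: 20 seconds (earliest finish 14, latest finish 14).
Float = 20 − 20 = 0.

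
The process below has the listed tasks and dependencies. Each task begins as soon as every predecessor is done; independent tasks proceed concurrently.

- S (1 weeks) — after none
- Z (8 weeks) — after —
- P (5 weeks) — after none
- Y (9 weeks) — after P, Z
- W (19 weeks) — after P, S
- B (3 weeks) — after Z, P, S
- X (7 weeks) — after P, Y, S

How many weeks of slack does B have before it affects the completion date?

13

The longest chain is Z→Y→X = 8+9+7 = 24; overall finish 24 weeks.
B finishes as early as 11 and must finish by 24.
Slack of B = 21 − 8 = 13 weeks.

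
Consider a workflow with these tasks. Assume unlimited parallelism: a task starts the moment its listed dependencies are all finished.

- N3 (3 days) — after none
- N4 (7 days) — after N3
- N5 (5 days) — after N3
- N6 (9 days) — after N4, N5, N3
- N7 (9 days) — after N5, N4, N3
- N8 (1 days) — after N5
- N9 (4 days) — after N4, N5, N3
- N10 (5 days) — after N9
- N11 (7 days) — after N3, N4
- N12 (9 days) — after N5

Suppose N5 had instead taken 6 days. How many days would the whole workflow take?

The binding path is N3→N4→N6 = 3+7+9 = 19; finish at 19 days.
N5 has 2 days of float (longest path through it is 17).
The critical path is still N3→N4→N6; finish is now 19 days.

19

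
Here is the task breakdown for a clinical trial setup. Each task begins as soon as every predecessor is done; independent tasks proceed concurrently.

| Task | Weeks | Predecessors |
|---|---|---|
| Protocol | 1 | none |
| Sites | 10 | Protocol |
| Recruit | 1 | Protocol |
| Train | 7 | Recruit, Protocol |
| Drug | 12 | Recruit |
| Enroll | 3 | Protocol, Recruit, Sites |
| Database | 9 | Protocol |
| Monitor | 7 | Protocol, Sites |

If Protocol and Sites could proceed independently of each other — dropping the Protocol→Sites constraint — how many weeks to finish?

17

Original critical path: Protocol→Sites→Monitor = 1+10+7 = 18 ⇒ 18 weeks.
Without Protocol→Sites, Sites's earliest start moves from 1 to 0.
After: Sites→Monitor = 10+7 = 17 → 17 weeks.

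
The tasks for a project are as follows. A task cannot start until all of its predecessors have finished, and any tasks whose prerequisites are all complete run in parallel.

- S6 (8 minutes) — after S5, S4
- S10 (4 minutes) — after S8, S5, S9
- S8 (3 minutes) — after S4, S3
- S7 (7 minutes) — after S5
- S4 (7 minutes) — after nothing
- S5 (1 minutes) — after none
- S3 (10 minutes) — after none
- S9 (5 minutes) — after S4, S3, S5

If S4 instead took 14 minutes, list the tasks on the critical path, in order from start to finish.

Critical path before the change: S3→S9→S10 = 10+5+4 = 19 giving 19 minutes.
The longest path through S4 is only 16 minutes, so S4 has float 3.
The binding chain switches to S4→S9→S10 = 14+5+4 = 23; finish 23 minutes.

S4, S9, S10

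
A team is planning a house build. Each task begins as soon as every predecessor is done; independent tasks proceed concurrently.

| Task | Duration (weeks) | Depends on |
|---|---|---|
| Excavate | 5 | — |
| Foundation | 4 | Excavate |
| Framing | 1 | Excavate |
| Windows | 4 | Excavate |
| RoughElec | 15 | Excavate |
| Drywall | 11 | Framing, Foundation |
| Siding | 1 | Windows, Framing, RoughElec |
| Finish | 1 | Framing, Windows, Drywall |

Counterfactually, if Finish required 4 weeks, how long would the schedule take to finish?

Critical path before the change: Excavate→Foundation→Drywall→Finish = 5+4+11+1 = 21 giving 21 weeks.
Since Finish is critical, the +3 change carries straight to that chain (now 24 weeks).
That remains the longest chain; total 24 weeks.

24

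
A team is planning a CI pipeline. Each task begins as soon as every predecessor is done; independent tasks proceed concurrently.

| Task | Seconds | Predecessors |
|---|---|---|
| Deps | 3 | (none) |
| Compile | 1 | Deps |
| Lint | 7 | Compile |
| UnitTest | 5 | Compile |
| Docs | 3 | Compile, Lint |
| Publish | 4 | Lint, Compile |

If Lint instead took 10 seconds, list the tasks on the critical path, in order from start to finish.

As given, the longest chain is Deps→Compile→Lint→Publish = 3+1+7+4 = 15, so the finish is 15 seconds.
Lint is on the critical path; changing it to 10 makes that path 18 seconds.
No other chain overtakes it, so the finish is 18 seconds.

Deps, Compile, Lint, Publish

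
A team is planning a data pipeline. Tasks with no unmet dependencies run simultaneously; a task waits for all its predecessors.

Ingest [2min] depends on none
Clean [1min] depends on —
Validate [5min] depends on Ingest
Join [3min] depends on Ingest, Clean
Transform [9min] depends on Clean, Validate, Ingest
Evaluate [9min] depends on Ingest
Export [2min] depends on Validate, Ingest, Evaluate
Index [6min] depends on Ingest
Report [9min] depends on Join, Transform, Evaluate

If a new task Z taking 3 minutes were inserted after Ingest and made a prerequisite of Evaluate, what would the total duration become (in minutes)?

25

Originally the data pipeline takes 25 minutes.
With Z inserted, Evaluate now waits for max(Ingest, Z).
New critical path: Ingest→Validate→Transform→Report = 2+5+9+9 = 25 ⇒ 25 minutes.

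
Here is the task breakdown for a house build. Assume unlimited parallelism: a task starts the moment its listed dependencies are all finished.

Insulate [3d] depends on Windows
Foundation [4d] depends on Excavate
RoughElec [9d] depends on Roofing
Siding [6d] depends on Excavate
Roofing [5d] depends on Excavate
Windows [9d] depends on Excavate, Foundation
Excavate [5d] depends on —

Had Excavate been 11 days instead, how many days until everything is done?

Actual critical path: Excavate→Foundation→Windows→Insulate = 5+4+9+3 = 21 ⇒ 21 days.
Excavate lies on that path, so at 11 days the path becomes 27 days.
That remains the longest chain; total 27 days.

27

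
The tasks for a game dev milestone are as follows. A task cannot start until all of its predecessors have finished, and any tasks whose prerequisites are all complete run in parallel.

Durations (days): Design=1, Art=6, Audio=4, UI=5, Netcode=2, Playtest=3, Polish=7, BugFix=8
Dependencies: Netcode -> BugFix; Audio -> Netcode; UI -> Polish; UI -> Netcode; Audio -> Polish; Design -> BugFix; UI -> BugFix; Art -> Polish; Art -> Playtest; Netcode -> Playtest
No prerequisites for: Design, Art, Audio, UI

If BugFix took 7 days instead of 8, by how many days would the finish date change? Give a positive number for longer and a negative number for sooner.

-1

Baseline: UI→Netcode→BugFix = 5+2+8 = 15 → 15 days.
Since BugFix is critical, the -1 change carries straight to that chain (now 14 days).
No other chain overtakes it, so the finish is 14 days.
Change in finish: 14 − 15 = -1 days.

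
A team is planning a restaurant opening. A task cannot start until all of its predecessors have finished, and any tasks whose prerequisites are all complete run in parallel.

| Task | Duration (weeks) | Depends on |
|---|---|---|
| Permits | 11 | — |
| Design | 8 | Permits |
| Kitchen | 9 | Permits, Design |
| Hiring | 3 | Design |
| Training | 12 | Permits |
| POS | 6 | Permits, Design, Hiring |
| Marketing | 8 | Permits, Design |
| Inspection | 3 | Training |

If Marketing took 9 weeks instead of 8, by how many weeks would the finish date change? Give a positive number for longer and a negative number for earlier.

0

As given, the longest chain is Permits→Design→Kitchen = 11+8+9 = 28, so the finish is 28 weeks.
Marketing has 1 week of float (longest path through it is 27).
No other chain overtakes it, so the finish is 28 weeks.
Change in finish: 28 − 28 = +0 weeks.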